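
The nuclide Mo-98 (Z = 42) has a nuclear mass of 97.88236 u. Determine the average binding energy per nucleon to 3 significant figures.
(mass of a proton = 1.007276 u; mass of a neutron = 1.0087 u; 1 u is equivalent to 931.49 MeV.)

8.65 MeV/nucleon

Mass of separated nucleons = 42(1.007276) + 56(1.0087) = 42.305592 + 56.4872 = 98.792792 u
Δm = 98.792792 − 97.88236 = 0.910432 u
Converting to energy: 0.910432 u × 931.49 MeV/u = 848.058 MeV
BE/A = 848.058 MeV / 98 = 8.654 MeV/nucleon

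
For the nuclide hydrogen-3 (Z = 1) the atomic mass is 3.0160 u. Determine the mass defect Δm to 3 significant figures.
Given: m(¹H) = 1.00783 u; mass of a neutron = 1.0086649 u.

0.00916 u

Mass of separated nucleons = 1(1.00783) + 2(1.0086649) = 1.00783 + 2.0173298 = 3.0251598 u
Δm = 3.0251598 − 3.0160 = 0.0091598 u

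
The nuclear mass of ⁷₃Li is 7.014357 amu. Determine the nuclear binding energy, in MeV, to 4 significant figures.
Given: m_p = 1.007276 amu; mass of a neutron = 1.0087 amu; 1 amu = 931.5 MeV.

39.38 MeV

With 3 protons and 4 neutrons (A = 7):
Mass of separated nucleons = 3(1.007276) + 4(1.0087) = 3.021828 + 4.0348 = 7.056628 amu
Δm = 7.056628 − 7.014357 = 0.042271 amu
E_B = 0.042271 × 931.5 = 39.3754 MeV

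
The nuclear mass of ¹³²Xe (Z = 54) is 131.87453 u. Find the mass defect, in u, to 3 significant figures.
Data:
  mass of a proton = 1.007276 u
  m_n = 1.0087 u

Mass of separated nucleons = 54(1.007276) + 78(1.0087) = 54.392904 + 78.6786 = 133.071504 u
The mass defect is 133.071504 − 131.87453 = 1.196974 u.

1.20 u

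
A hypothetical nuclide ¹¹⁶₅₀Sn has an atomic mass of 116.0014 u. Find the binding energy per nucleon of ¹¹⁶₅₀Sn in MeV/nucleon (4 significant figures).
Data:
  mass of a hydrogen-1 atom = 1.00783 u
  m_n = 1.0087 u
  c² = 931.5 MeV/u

Σm = 50·m(¹H) + 66·m_n = 50.39150 + 66.5742 = 116.96570 u
Mass defect Δm = 116.96570 − 116.0014 = 0.96430 u
Converting to energy: 0.96430 u × 931.5 MeV/u = 898.245 MeV
Dividing by A = 116 gives 7.743 MeV per nucleon.

7.743 MeV/nucleon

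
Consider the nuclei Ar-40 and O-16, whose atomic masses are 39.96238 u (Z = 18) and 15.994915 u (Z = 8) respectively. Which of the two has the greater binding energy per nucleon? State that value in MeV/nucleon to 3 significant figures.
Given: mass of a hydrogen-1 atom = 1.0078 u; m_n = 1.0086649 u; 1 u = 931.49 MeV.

Ar-40; 8.58 MeV/nucleon

Ar-40: Σm = 18(1.0078) + 22(1.0086649) = 40.3310278 u; Δm = 0.3686478 u; E_B = 343.39 MeV; E_B/A = 8.5848 MeV
O-16: Σm = 8(1.0078) + 8(1.0086649) = 16.1317192 u; Δm = 0.1368042 u; E_B = 127.43 MeV; E_B/A = 7.964 MeV
Ar-40 has the higher binding energy per nucleon, so it is the more tightly bound nucleus.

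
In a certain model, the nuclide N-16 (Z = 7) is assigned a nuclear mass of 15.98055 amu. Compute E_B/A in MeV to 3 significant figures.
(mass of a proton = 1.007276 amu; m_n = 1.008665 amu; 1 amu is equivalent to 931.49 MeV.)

8.64 MeV/nucleon

With 7 protons and 9 neutrons (A = 16):
Total constituent mass: 7 × 1.007276 + 9 × 1.008665 = 16.128917 amu
Δm = 16.128917 − 15.98055 = 0.148367 amu
Binding energy = Δm·c² = 0.148367 × 931.49 MeV/amu = 138.202 MeV
Per nucleon: 138.202 / 16 = 8.638 MeV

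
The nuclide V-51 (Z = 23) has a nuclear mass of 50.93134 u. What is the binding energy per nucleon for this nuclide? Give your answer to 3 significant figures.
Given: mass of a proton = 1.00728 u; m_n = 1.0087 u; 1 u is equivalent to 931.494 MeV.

8.76 MeV/nucleon

With 23 protons and 28 neutrons (A = 51):
Total constituent mass: 23 × 1.00728 + 28 × 1.0087 = 51.41104 u
The mass defect is 51.41104 − 50.93134 = 0.47970 u.
Binding energy = Δm·c² = 0.47970 × 931.494 MeV/u = 446.838 MeV
Per nucleon: 446.838 / 51 = 8.762 MeV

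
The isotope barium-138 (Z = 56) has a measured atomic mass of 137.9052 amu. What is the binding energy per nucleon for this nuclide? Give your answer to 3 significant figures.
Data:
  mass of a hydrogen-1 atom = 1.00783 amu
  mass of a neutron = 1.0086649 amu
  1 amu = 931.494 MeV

8.40 MeV/nucleon

Z = 56, so N = A − Z = 138 − 56 = 82.
Σm = 56·m(¹H) + 82·m_n = 56.43848 + 82.7105218 = 139.1490018 amu
Δm = 139.1490018 − 137.9052 = 1.2438018 amu
Converting to energy: 1.2438018 amu × 931.494 MeV/amu = 1158.59 MeV
Per nucleon: 1158.59 / 138 = 8.396 MeV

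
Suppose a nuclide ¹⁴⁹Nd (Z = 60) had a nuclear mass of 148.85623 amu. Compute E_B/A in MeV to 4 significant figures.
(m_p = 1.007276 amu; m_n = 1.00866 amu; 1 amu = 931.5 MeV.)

8.446 MeV/nucleon

Mass of separated nucleons = 60(1.007276) + 89(1.00866) = 60.436560 + 89.77074 = 150.207300 amu
Mass defect Δm = 150.207300 − 148.85623 = 1.351070 amu
Binding energy = Δm·c² = 1.351070 × 931.5 MeV/amu = 1258.52 MeV
Dividing by A = 149 gives 8.446 MeV per nucleon.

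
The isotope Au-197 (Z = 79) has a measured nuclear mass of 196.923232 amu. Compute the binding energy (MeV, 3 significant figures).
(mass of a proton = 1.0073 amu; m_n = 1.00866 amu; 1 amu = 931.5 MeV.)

1560 MeV

Mass of separated nucleons = 79(1.0073) + 118(1.00866) = 79.5767 + 119.02188 = 198.59858 amu
The mass defect is 198.59858 − 196.923232 = 1.675348 amu.
Binding energy = Δm·c² = 1.675348 × 931.5 MeV/amu = 1560.59 MeV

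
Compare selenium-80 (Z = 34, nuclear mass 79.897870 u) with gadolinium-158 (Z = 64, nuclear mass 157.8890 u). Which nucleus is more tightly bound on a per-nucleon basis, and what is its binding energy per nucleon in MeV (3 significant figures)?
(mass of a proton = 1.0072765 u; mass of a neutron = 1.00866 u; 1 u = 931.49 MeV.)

selenium-80; 8.71 MeV/nucleon

selenium-80: Σm = 34(1.0072765) + 46(1.00866) = 80.6457610 u; Δm = 0.7478910 u; E_B = 696.65 MeV; E_B/A = 8.708 MeV
gadolinium-158: Σm = 64(1.0072765) + 94(1.00866) = 159.2797360 u; Δm = 1.3907360 u; E_B = 1295.5 MeV; E_B/A = 8.199 MeV
selenium-80 has the higher binding energy per nucleon, so it is the more tightly bound nucleus.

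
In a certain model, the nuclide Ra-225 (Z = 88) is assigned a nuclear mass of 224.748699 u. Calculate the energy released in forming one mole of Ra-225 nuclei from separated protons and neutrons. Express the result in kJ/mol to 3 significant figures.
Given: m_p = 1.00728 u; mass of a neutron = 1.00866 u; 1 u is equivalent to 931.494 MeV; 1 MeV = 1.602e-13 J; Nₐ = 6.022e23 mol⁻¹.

1.87e+11 kJ/mol

Total constituent mass: 88 × 1.00728 + 137 × 1.00866 = 226.82706 u
Mass defect Δm = 226.82706 − 224.748699 = 2.078361 u
Converting to energy: 2.078361 u × 931.494 MeV/u = 1935.98 MeV
Per nucleus in joules: 1935.98 MeV × 1.602e-13 J/MeV = 3.1014e-10 J
Per mole: 3.1014e-10 J × 6.022e23 mol⁻¹ = 1.8677e+14 J/mol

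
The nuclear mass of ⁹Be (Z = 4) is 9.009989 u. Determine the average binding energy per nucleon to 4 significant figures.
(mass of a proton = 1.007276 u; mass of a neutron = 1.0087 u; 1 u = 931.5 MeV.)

6.481 MeV/nucleon

The nucleus contains 4 protons and 9 − 4 = 5 neutrons.
Total constituent mass: 4 × 1.007276 + 5 × 1.0087 = 9.072604 u
The mass defect is 9.072604 − 9.009989 = 0.062615 u.
Binding energy = Δm·c² = 0.062615 × 931.5 MeV/u = 58.3259 MeV
BE/A = 58.3259 MeV / 9 = 6.481 MeV/nucleon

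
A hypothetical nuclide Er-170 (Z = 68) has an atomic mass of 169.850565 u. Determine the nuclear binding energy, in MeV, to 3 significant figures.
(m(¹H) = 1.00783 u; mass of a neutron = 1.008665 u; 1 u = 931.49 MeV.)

The nucleus contains 68 protons and 170 − 68 = 102 neutrons.
Σm = 68·m(¹H) + 102·m_n = 68.53244 + 102.883830 = 171.416270 u
Δm = 171.416270 − 169.850565 = 1.565705 u
Converting to energy: 1.565705 u × 931.49 MeV/u = 1458.44 MeV

1460 MeV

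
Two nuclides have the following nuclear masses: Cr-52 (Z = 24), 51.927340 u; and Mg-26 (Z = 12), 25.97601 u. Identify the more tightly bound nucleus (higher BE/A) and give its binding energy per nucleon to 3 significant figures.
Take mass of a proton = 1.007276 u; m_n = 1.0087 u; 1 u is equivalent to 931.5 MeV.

Cr-52: Σm = 24(1.007276) + 28(1.0087) = 52.418224 u; Δm = 0.490884 u; E_B = 457.26 MeV; E_B/A = 8.793 MeV
Mg-26: Σm = 12(1.007276) + 14(1.0087) = 26.209112 u; Δm = 0.233102 u; E_B = 217.13 MeV; E_B/A = 8.351 MeV
Cr-52 has the higher binding energy per nucleon, so it is the more tightly bound nucleus.

Cr-52; 8.79 MeV/nucleon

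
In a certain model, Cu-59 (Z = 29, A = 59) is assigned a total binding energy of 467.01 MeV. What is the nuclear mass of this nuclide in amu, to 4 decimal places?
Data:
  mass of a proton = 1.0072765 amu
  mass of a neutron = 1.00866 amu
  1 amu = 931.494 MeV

58.9695 amu

Mass defect = 467.01 MeV / (931.494 MeV/amu) = 0.501356 amu
Constituent mass = 29(1.0072765) + 30(1.00866) = 59.4708185 amu
Nuclear mass = 59.4708185 − 0.501356 = 58.9694625 amu ≈ 58.9695 amu (to 4 decimal places)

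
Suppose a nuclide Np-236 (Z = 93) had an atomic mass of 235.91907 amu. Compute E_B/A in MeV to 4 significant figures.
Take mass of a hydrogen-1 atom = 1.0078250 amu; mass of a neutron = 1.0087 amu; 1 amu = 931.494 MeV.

8.102 MeV/nucleon

Mass of separated nucleons = 93(1.0078250) + 143(1.0087) = 93.7277250 + 144.2441 = 237.9718250 amu
The mass defect is 237.9718250 − 235.91907 = 2.0527550 amu.
E_B = 2.0527550 × 931.494 = 1912.13 MeV
BE/A = 1912.13 MeV / 236 = 8.102 MeV/nucleon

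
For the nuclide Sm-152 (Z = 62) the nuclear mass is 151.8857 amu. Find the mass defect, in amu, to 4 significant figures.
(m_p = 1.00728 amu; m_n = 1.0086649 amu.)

With 62 protons and 90 neutrons (A = 152):
Total constituent mass: 62 × 1.00728 + 90 × 1.0086649 = 153.2312010 amu
Δm = 153.2312010 − 151.8857 = 1.3455010 amu

1.346 amu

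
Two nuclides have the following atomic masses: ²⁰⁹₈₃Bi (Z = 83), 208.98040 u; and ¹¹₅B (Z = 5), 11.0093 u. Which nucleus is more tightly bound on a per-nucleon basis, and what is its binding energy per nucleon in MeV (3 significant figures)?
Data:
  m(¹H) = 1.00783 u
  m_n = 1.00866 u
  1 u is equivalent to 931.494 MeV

²⁰⁹₈₃Bi; 7.85 MeV/nucleon

²⁰⁹₈₃Bi: Σm = 83(1.00783) + 126(1.00866) = 210.74105 u; Δm = 1.76065 u; E_B = 1640.0 MeV; E_B/A = 7.847 MeV
¹¹₅B: Σm = 5(1.00783) + 6(1.00866) = 11.09111 u; Δm = 0.08181 u; E_B = 76.206 MeV; E_B/A = 6.928 MeV
²⁰⁹₈₃Bi has the higher binding energy per nucleon, so it is the more tightly bound nucleus.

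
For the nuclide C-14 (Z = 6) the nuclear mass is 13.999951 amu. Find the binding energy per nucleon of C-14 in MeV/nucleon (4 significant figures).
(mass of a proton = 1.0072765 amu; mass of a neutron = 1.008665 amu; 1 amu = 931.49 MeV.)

Mass of separated nucleons = 6(1.0072765) + 8(1.008665) = 6.0436590 + 8.069320 = 14.1129790 amu
Mass defect Δm = 14.1129790 − 13.999951 = 0.1130280 amu
Binding energy = Δm·c² = 0.1130280 × 931.49 MeV/amu = 105.284 MeV
BE/A = 105.284 MeV / 14 = 7.520 MeV/nucleon

7.520 MeV/nucleon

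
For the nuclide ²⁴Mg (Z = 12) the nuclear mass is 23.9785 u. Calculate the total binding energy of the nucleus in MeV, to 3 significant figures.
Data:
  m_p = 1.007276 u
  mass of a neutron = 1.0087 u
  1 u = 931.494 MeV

Σm = 12·m_p + 12·m_n = 12.087312 + 12.1044 = 24.191712 u
The mass defect is 24.191712 − 23.9785 = 0.213212 u.
E_B = 0.213212 × 931.494 = 198.606 MeV

199 MeV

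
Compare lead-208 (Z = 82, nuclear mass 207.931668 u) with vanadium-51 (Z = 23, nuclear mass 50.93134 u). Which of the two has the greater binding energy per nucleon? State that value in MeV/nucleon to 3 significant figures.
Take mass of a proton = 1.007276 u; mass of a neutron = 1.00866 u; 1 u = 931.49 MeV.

vanadium-51; 8.74 MeV/nucleon

lead-208: Σm = 82(1.007276) + 126(1.00866) = 209.687792 u; Δm = 1.756124 u; E_B = 1635.8 MeV; E_B/A = 7.864 MeV
vanadium-51: Σm = 23(1.007276) + 28(1.00866) = 51.409828 u; Δm = 0.478488 u; E_B = 445.71 MeV; E_B/A = 8.739 MeV
vanadium-51 has the higher binding energy per nucleon, so it is the more tightly bound nucleus.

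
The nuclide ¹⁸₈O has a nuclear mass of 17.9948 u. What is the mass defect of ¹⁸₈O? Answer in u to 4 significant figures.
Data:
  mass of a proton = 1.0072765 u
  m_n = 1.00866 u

Σm = 8·m_p + 10·m_n = 8.0582120 + 10.08660 = 18.1448120 u
Mass defect Δm = 18.1448120 − 17.9948 = 0.1500120 u

0.1500 u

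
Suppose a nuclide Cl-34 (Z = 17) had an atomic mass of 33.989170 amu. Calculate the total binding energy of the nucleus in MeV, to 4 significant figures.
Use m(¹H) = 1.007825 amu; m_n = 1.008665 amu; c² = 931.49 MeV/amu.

Σm = 17·m(¹H) + 17·m_n = 17.133025 + 17.147305 = 34.280330 amu
The mass defect is 34.280330 − 33.989170 = 0.291160 amu.
Converting to energy: 0.291160 amu × 931.49 MeV/amu = 271.213 MeV

271.2 MeV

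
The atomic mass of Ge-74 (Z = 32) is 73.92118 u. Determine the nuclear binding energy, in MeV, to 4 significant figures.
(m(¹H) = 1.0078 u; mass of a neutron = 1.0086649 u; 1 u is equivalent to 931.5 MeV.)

Mass of separated nucleons = 32(1.0078) + 42(1.0086649) = 32.2496 + 42.3639258 = 74.6135258 u
Mass defect Δm = 74.6135258 − 73.92118 = 0.6923458 u
Binding energy = Δm·c² = 0.6923458 × 931.5 MeV/u = 644.920 MeV

644.9 MeV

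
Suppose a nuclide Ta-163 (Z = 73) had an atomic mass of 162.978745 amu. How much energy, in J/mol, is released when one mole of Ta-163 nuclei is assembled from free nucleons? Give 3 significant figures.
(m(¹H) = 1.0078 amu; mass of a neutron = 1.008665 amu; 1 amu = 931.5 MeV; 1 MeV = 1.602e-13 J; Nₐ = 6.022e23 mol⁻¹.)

1.23e+14 J/mol

With 73 protons and 90 neutrons (A = 163):
Total constituent mass: 73 × 1.0078 + 90 × 1.008665 = 164.349250 amu
The mass defect is 164.349250 − 162.978745 = 1.370505 amu.
Binding energy = Δm·c² = 1.370505 × 931.5 MeV/amu = 1276.63 MeV
Per nucleus in joules: 1276.63 MeV × 1.602e-13 J/MeV = 2.0452e-10 J
Per mole: 2.0452e-10 J × 6.022e23 mol⁻¹ = 1.2316e+14 J/mol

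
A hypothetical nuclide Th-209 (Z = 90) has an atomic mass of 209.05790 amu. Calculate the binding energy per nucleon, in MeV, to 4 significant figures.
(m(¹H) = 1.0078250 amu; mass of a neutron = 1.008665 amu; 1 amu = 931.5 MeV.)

7.476 MeV/nucleon

The nucleus contains 90 protons and 209 − 90 = 119 neutrons.
Σm = 90·m(¹H) + 119·m_n = 90.7042500 + 120.031135 = 210.7353850 amu
Mass defect Δm = 210.7353850 − 209.05790 = 1.6774850 amu
Binding energy = Δm·c² = 1.6774850 × 931.5 MeV/amu = 1562.58 MeV
BE/A = 1562.58 MeV / 209 = 7.476 MeV/nucleon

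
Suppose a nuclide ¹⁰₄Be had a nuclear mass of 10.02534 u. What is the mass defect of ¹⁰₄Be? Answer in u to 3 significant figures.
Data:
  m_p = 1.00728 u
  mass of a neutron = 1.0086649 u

0.0558 u

Σm = 4·m_p + 6·m_n = 4.02912 + 6.0519894 = 10.0811094 u
Δm = 10.0811094 − 10.02534 = 0.0557694 u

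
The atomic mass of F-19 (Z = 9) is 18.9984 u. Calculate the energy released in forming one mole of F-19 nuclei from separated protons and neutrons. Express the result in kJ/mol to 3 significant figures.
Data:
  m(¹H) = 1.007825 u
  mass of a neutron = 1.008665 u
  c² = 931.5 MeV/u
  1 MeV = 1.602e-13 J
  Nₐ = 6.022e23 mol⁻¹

Mass of separated nucleons = 9(1.007825) + 10(1.008665) = 9.070425 + 10.086650 = 19.157075 u
The mass defect is 19.157075 − 18.9984 = 0.158675 u.
E_B = 0.158675 × 931.5 = 147.806 MeV
Per nucleus in joules: 147.806 MeV × 1.602e-13 J/MeV = 2.3679e-11 J
Per mole: 2.3679e-11 J × 6.022e23 mol⁻¹ = 1.4259e+13 J/mol

1.43e+10 kJ/mol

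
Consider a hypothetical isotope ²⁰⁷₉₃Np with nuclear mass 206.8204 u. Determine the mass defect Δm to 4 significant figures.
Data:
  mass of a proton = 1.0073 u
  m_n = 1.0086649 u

With 93 protons and 114 neutrons (A = 207):
Σm = 93·m_p + 114·m_n = 93.6789 + 114.9877986 = 208.6666986 u
Mass defect Δm = 208.6666986 − 206.8204 = 1.8462986 u

1.846 u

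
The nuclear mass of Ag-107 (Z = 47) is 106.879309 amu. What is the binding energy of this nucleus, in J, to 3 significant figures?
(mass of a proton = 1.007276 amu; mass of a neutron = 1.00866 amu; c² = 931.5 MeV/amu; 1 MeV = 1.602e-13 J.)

Total constituent mass: 47 × 1.007276 + 60 × 1.00866 = 107.861572 amu
The mass defect is 107.861572 − 106.879309 = 0.982263 amu.
E_B = 0.982263 × 931.5 = 914.978 MeV
In joules: 914.978 MeV × 1.602e-13 J/MeV = 1.4658e-10 J

1.47e-10 J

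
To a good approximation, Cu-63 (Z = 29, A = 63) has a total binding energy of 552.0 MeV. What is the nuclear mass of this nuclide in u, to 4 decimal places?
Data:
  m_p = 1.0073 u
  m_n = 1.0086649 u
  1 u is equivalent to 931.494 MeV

62.9137 u

Mass defect = 552.0 MeV / (931.494 MeV/u) = 0.592596 u
Constituent mass = 29(1.0073) + 34(1.0086649) = 63.5063066 u
Nuclear mass = 63.5063066 − 0.592596 = 62.9137106 u ≈ 62.9137 u (to 4 decimal places)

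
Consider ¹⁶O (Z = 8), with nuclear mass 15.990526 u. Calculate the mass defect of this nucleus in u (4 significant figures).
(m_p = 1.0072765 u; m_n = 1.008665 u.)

0.1370 u

Total constituent mass: 8 × 1.0072765 + 8 × 1.008665 = 16.1275320 u
The mass defect is 16.1275320 − 15.990526 = 0.1370060 u.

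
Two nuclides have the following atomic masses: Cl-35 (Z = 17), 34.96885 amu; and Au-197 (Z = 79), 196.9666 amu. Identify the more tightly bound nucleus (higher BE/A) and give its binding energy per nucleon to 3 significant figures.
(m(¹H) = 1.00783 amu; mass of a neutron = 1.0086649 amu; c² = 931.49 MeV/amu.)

Cl-35: Σm = 17(1.00783) + 18(1.0086649) = 35.2890782 amu; Δm = 0.3202282 amu; E_B = 298.29 MeV; E_B/A = 8.523 MeV
Au-197: Σm = 79(1.00783) + 118(1.0086649) = 198.6410282 amu; Δm = 1.6744282 amu; E_B = 1559.7 MeV; E_B/A = 7.917 MeV
Cl-35 has the higher binding energy per nucleon, so it is the more tightly bound nucleus.

Cl-35; 8.52 MeV/nucleon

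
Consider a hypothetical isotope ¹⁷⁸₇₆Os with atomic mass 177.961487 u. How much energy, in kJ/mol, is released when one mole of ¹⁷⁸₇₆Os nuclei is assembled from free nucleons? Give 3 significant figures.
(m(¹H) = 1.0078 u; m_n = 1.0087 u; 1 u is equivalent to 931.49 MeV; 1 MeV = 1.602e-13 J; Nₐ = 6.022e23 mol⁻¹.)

Mass of separated nucleons = 76(1.0078) + 102(1.0087) = 76.5928 + 102.8874 = 179.4802 u
Δm = 179.4802 − 177.961487 = 1.518713 u
Binding energy = Δm·c² = 1.518713 × 931.49 MeV/u = 1414.67 MeV
Per nucleus in joules: 1414.67 MeV × 1.602e-13 J/MeV = 2.2663e-10 J
Per mole: 2.2663e-10 J × 6.022e23 mol⁻¹ = 1.3648e+14 J/mol

1.36e+11 kJ/mol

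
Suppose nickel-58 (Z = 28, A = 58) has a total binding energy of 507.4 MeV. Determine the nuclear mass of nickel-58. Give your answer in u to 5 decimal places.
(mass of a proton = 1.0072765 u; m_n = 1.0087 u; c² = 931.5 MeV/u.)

57.92003 u

Mass defect = 507.4 MeV / (931.5 MeV/u) = 0.5447128 u
Constituent mass = 28(1.0072765) + 30(1.0087) = 58.4647420 u
Nuclear mass = 58.4647420 − 0.5447128 = 57.9200292 u ≈ 57.92003 u (to 5 decimal places)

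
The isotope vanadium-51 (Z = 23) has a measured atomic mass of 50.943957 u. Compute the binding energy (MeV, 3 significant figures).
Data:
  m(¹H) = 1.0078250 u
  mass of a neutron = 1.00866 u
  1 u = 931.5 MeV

446 MeV

Z = 23, so N = A − Z = 51 − 23 = 28.
Σm = 23·m(¹H) + 28·m_n = 23.1799750 + 28.24248 = 51.4224550 u
Mass defect Δm = 51.4224550 − 50.943957 = 0.4784980 u
Converting to energy: 0.4784980 u × 931.5 MeV/u = 445.721 MeV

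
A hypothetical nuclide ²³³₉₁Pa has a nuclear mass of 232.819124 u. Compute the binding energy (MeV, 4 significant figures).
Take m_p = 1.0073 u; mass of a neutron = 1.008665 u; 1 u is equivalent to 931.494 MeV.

Z = 91, so N = A − Z = 233 − 91 = 142.
Mass of separated nucleons = 91(1.0073) + 142(1.008665) = 91.6643 + 143.230430 = 234.894730 u
The mass defect is 234.894730 − 232.819124 = 2.075606 u.
E_B = 2.075606 × 931.494 = 1933.41 MeV

1933 MeV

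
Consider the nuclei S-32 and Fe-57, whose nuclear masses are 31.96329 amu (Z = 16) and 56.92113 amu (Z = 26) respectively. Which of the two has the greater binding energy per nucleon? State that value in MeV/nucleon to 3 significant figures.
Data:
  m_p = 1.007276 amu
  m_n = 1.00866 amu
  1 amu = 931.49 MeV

Fe-57; 8.77 MeV/nucleon

S-32: Σm = 16(1.007276) + 16(1.00866) = 32.254976 amu; Δm = 0.291686 amu; E_B = 271.70 MeV; E_B/A = 8.491 MeV
Fe-57: Σm = 26(1.007276) + 31(1.00866) = 57.457636 amu; Δm = 0.536506 amu; E_B = 499.75 MeV; E_B/A = 8.768 MeV
Fe-57 has the higher binding energy per nucleon, so it is the more tightly bound nucleus.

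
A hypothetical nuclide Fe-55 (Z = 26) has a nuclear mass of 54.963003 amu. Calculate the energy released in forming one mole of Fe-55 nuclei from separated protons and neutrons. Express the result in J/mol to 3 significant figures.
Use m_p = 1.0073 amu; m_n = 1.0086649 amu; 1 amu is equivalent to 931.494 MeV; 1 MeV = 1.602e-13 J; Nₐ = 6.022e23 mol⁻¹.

Total constituent mass: 26 × 1.0073 + 29 × 1.0086649 = 55.4410821 amu
Mass defect Δm = 55.4410821 − 54.963003 = 0.4780791 amu
Binding energy = Δm·c² = 0.4780791 × 931.494 MeV/amu = 445.328 MeV
Per nucleus in joules: 445.328 MeV × 1.602e-13 J/MeV = 7.1342e-11 J
Per mole: 7.1342e-11 J × 6.022e23 mol⁻¹ = 4.2962e+13 J/mol

4.30e+13 J/mol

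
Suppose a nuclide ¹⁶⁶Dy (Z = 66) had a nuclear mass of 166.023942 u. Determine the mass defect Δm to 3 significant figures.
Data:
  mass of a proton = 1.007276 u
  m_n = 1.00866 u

Σm = 66·m_p + 100·m_n = 66.480216 + 100.86600 = 167.346216 u
Mass defect Δm = 167.346216 − 166.023942 = 1.322274 u

1.32 u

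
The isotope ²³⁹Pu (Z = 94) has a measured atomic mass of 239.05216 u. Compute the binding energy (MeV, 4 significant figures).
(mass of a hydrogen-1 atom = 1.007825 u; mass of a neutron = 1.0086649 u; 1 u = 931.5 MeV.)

Σm = 94·m(¹H) + 145·m_n = 94.735550 + 146.2564105 = 240.9919605 u
Mass defect Δm = 240.9919605 − 239.05216 = 1.9398005 u
Binding energy = Δm·c² = 1.9398005 × 931.5 MeV/u = 1806.92 MeV

1807 MeV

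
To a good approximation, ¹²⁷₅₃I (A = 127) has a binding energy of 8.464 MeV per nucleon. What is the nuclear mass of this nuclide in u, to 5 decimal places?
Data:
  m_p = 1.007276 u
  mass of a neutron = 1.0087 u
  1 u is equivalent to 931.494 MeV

Total binding energy = 127 × 8.464 = 1074.928 MeV
Mass defect = 1074.928 MeV / (931.494 MeV/u) = 1.1539827 u
Constituent mass = 53(1.007276) + 74(1.0087) = 128.029428 u
Nuclear mass = 128.029428 − 1.1539827 = 126.8754453 u ≈ 126.87545 u (to 5 decimal places)

126.87545 u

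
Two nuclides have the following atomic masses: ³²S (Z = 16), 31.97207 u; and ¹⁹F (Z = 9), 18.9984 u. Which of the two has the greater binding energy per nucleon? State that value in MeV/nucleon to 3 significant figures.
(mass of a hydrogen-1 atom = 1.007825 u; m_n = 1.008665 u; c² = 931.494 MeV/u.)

³²S; 8.49 MeV/nucleon

³²S: Σm = 16(1.007825) + 16(1.008665) = 32.263840 u; Δm = 0.291770 u; E_B = 271.78 MeV; E_B/A = 8.493 MeV
¹⁹F: Σm = 9(1.007825) + 10(1.008665) = 19.157075 u; Δm = 0.158675 u; E_B = 147.80 MeV; E_B/A = 7.779 MeV
³²S has the higher binding energy per nucleon, so it is the more tightly bound nucleus.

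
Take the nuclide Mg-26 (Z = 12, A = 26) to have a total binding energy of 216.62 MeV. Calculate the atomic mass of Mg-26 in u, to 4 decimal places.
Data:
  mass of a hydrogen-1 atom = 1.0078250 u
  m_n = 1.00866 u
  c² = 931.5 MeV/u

Mass defect = 216.62 MeV / (931.5 MeV/u) = 0.232550 u
Constituent mass = 12(1.0078250) + 14(1.00866) = 26.2151400 u
Atomic mass = 26.2151400 − 0.232550 = 25.9825900 u ≈ 25.9826 u (to 4 decimal places)

25.9826 u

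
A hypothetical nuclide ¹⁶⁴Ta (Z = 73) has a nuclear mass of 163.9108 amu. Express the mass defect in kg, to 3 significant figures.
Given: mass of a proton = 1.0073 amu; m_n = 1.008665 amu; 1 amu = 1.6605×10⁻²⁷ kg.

2.34e-27 kg

Mass of separated nucleons = 73(1.0073) + 91(1.008665) = 73.5329 + 91.788515 = 165.321415 amu
Δm = 165.321415 − 163.9108 = 1.410615 amu
In SI units: 1.410615 amu × 1.6605×10⁻²⁷ kg/amu = 2.3423e-27 kg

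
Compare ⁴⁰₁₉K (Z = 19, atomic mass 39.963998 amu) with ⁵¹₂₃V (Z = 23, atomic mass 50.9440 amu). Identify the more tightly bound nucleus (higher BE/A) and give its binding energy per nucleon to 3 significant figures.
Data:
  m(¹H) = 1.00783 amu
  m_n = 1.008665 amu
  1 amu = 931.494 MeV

⁴⁰₁₉K: Σm = 19(1.00783) + 21(1.008665) = 40.330735 amu; Δm = 0.366737 amu; E_B = 341.61 MeV; E_B/A = 8.540 MeV
⁵¹₂₃V: Σm = 23(1.00783) + 28(1.008665) = 51.422710 amu; Δm = 0.478710 amu; E_B = 445.915 MeV; E_B/A = 8.743 MeV
⁵¹₂₃V has the higher binding energy per nucleon, so it is the more tightly bound nucleus.

⁵¹₂₃V; 8.74 MeV/nucleon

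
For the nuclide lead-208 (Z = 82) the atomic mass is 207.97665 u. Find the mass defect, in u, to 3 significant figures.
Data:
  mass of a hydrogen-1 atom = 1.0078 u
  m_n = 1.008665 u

1.75 u

With 82 protons and 126 neutrons (A = 208):
Mass of separated nucleons = 82(1.0078) + 126(1.008665) = 82.6396 + 127.091790 = 209.731390 u
Mass defect Δm = 209.731390 − 207.97665 = 1.754740 u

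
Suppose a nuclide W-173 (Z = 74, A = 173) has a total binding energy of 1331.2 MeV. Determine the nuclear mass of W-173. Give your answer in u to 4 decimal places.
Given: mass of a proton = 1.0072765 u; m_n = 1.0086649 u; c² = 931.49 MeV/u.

172.9672 u

Mass defect = 1331.2 MeV / (931.49 MeV/u) = 1.429108 u
Constituent mass = 74(1.0072765) + 99(1.0086649) = 174.3962861 u
Nuclear mass = 174.3962861 − 1.429108 = 172.9671781 u ≈ 172.9672 u (to 4 decimal places)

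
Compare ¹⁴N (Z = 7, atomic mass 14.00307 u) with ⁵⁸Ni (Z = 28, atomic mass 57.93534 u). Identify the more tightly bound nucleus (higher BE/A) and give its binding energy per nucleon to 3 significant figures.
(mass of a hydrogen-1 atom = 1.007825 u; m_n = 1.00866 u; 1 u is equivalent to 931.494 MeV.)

⁵⁸Ni; 8.73 MeV/nucleon

¹⁴N: Σm = 7(1.007825) + 7(1.00866) = 14.115395 u; Δm = 0.112325 u; E_B = 104.63 MeV; E_B/A = 7.474 MeV
⁵⁸Ni: Σm = 28(1.007825) + 30(1.00866) = 58.478900 u; Δm = 0.543560 u; E_B = 506.32 MeV; E_B/A = 8.730 MeV
⁵⁸Ni has the higher binding energy per nucleon, so it is the more tightly bound nucleus.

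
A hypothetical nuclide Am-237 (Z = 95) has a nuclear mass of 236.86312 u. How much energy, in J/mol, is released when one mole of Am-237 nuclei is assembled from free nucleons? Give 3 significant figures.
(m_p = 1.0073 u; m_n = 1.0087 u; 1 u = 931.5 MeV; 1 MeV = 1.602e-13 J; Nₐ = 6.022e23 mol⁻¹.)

Z = 95, so N = A − Z = 237 − 95 = 142.
Σm = 95·m_p + 142·m_n = 95.6935 + 143.2354 = 238.9289 u
The mass defect is 238.9289 − 236.86312 = 2.06578 u.
E_B = 2.06578 × 931.5 = 1924.27 MeV
Per nucleus in joules: 1924.27 MeV × 1.602e-13 J/MeV = 3.0827e-10 J
Per mole: 3.0827e-10 J × 6.022e23 mol⁻¹ = 1.8564e+14 J/mol

1.86e+14 J/mol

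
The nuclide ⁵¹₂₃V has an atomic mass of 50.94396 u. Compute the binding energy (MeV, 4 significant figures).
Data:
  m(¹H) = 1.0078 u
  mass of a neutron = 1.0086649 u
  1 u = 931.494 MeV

445.3 MeV

Total constituent mass: 23 × 1.0078 + 28 × 1.0086649 = 51.4220172 u
Mass defect Δm = 51.4220172 − 50.94396 = 0.4780572 u
Converting to energy: 0.4780572 u × 931.494 MeV/u = 445.307 MeV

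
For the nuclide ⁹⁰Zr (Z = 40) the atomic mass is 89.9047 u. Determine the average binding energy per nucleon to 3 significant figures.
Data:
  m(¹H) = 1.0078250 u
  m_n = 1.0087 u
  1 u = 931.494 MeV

8.73 MeV/nucleon

Mass of separated nucleons = 40(1.0078250) + 50(1.0087) = 40.3130000 + 50.4350 = 90.7480000 u
Δm = 90.7480000 − 89.9047 = 0.8433000 u
E_B = 0.8433000 × 931.494 = 785.529 MeV
Per nucleon: 785.529 / 90 = 8.728 MeV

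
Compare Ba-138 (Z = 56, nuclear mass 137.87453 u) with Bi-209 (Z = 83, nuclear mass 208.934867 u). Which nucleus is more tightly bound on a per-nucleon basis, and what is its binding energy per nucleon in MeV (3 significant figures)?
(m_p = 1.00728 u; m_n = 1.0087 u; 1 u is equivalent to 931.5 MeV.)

Ba-138; 8.41 MeV/nucleon

Ba-138: Σm = 56(1.00728) + 82(1.0087) = 139.12108 u; Δm = 1.24655 u; E_B = 1161.2 MeV; E_B/A = 8.414 MeV
Bi-209: Σm = 83(1.00728) + 126(1.0087) = 210.70044 u; Δm = 1.765573 u; E_B = 1644.6 MeV; E_B/A = 7.869 MeV
Ba-138 has the higher binding energy per nucleon, so it is the more tightly bound nucleus.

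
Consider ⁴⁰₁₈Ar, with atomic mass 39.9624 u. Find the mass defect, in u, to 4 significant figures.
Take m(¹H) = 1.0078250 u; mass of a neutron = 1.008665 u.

0.3691 u

Mass of separated nucleons = 18(1.0078250) + 22(1.008665) = 18.1408500 + 22.190630 = 40.3314800 u
The mass defect is 40.3314800 − 39.9624 = 0.3690800 u.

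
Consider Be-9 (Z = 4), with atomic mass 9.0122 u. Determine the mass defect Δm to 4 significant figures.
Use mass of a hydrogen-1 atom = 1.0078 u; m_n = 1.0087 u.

The nucleus contains 4 protons and 9 − 4 = 5 neutrons.
Σm = 4·m(¹H) + 5·m_n = 4.0312 + 5.0435 = 9.0747 u
The mass defect is 9.0747 − 9.0122 = 0.0625 u.

0.06250 u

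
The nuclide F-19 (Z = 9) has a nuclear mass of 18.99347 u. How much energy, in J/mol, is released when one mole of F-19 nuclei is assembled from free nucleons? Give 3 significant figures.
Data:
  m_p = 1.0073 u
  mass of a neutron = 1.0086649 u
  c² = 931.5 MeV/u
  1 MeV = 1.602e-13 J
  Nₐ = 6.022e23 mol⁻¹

Mass of separated nucleons = 9(1.0073) + 10(1.0086649) = 9.0657 + 10.0866490 = 19.1523490 u
Mass defect Δm = 19.1523490 − 18.99347 = 0.1588790 u
Binding energy = Δm·c² = 0.1588790 × 931.5 MeV/u = 147.996 MeV
Per nucleus in joules: 147.996 MeV × 1.602e-13 J/MeV = 2.3709e-11 J
Per mole: 2.3709e-11 J × 6.022e23 mol⁻¹ = 1.4278e+13 J/mol

1.43e+13 J/mol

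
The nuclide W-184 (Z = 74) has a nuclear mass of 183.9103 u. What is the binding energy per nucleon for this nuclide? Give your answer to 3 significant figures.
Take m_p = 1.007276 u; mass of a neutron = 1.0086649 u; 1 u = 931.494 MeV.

The nucleus contains 74 protons and 184 − 74 = 110 neutrons.
Total constituent mass: 74 × 1.007276 + 110 × 1.0086649 = 185.4915630 u
The mass defect is 185.4915630 − 183.9103 = 1.5812630 u.
Binding energy = Δm·c² = 1.5812630 × 931.494 MeV/u = 1472.94 MeV
BE/A = 1472.94 MeV / 184 = 8.005 MeV/nucleon

8.01 MeV/nucleon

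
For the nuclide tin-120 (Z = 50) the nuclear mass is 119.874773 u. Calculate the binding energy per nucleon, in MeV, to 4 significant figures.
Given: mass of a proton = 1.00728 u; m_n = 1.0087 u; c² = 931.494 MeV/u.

8.525 MeV/nucleon

With 50 protons and 70 neutrons (A = 120):
Total constituent mass: 50 × 1.00728 + 70 × 1.0087 = 120.97300 u
The mass defect is 120.97300 − 119.874773 = 1.098227 u.
Converting to energy: 1.098227 u × 931.494 MeV/u = 1022.99 MeV
Dividing by A = 120 gives 8.525 MeV per nucleon.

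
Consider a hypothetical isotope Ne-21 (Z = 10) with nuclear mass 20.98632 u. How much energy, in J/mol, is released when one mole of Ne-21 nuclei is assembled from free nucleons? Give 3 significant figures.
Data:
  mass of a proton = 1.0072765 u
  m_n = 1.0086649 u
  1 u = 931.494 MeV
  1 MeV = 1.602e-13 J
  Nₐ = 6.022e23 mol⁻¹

With 10 protons and 11 neutrons (A = 21):
Total constituent mass: 10 × 1.0072765 + 11 × 1.0086649 = 21.1680789 u
The mass defect is 21.1680789 − 20.98632 = 0.1817589 u.
Binding energy = Δm·c² = 0.1817589 × 931.494 MeV/u = 169.307 MeV
Per nucleus in joules: 169.307 MeV × 1.602e-13 J/MeV = 2.7123e-11 J
Per mole: 2.7123e-11 J × 6.022e23 mol⁻¹ = 1.6333e+13 J/mol

1.63e+13 J/mol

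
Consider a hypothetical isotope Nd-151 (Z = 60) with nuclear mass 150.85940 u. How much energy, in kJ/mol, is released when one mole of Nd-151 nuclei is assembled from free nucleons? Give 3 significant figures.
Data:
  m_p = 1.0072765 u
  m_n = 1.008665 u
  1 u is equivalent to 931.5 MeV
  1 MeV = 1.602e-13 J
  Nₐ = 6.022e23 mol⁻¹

The nucleus contains 60 protons and 151 − 60 = 91 neutrons.
Total constituent mass: 60 × 1.0072765 + 91 × 1.008665 = 152.2251050 u
Mass defect Δm = 152.2251050 − 150.85940 = 1.3657050 u
Binding energy = Δm·c² = 1.3657050 × 931.5 MeV/u = 1272.15 MeV
Per nucleus in joules: 1272.15 MeV × 1.602e-13 J/MeV = 2.0380e-10 J
Per mole: 2.0380e-10 J × 6.022e23 mol⁻¹ = 1.2273e+14 J/mol

1.23e+11 kJ/mol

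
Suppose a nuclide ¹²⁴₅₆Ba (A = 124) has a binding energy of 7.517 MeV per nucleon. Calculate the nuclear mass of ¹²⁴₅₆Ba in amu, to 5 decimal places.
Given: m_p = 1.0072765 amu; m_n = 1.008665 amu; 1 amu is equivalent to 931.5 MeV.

Total binding energy = 124 × 7.517 = 932.108 MeV
Mass defect = 932.108 MeV / (931.5 MeV/amu) = 1.0006527 amu
Constituent mass = 56(1.0072765) + 68(1.008665) = 124.9967040 amu
Nuclear mass = 124.9967040 − 1.0006527 = 123.9960513 amu ≈ 123.99605 amu (to 5 decimal places)

123.99605 amu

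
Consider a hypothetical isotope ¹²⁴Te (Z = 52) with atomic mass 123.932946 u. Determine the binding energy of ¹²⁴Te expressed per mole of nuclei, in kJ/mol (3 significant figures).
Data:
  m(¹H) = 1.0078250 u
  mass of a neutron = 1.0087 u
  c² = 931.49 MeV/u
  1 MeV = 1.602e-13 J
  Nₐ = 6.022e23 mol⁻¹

9.89e+10 kJ/mol

The nucleus contains 52 protons and 124 − 52 = 72 neutrons.
Mass of separated nucleons = 52(1.0078250) + 72(1.0087) = 52.4069000 + 72.6264 = 125.0333000 u
The mass defect is 125.0333000 − 123.932946 = 1.1003540 u.
Binding energy = Δm·c² = 1.1003540 × 931.49 MeV/u = 1024.97 MeV
Per nucleus in joules: 1024.97 MeV × 1.602e-13 J/MeV = 1.6420e-10 J
Per mole: 1.6420e-10 J × 6.022e23 mol⁻¹ = 9.8881e+13 J/mol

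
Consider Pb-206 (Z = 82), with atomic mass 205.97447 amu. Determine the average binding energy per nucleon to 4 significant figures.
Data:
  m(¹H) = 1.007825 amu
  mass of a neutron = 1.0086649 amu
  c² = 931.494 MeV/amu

7.875 MeV/nucleon

With 82 protons and 124 neutrons (A = 206):
Σm = 82·m(¹H) + 124·m_n = 82.641650 + 125.0744476 = 207.7160976 amu
Mass defect Δm = 207.7160976 − 205.97447 = 1.7416276 amu
Binding energy = Δm·c² = 1.7416276 × 931.494 MeV/amu = 1622.32 MeV
Per nucleon: 1622.32 / 206 = 7.875 MeV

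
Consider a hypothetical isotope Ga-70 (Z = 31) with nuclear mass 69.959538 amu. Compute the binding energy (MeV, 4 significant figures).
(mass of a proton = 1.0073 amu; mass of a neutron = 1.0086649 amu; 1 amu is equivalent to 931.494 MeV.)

With 31 protons and 39 neutrons (A = 70):
Total constituent mass: 31 × 1.0073 + 39 × 1.0086649 = 70.5642311 amu
Mass defect Δm = 70.5642311 − 69.959538 = 0.6046931 amu
E_B = 0.6046931 × 931.494 = 563.268 MeV

563.3 MeV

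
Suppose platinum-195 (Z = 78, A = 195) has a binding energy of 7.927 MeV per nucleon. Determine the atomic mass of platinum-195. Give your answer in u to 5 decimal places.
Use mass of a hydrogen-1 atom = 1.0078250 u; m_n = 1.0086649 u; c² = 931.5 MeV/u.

Total binding energy = 195 × 7.927 = 1545.765 MeV
Mass defect = 1545.765 MeV / (931.5 MeV/u) = 1.6594364 u
Constituent mass = 78(1.0078250) + 117(1.0086649) = 196.6241433 u
Atomic mass = 196.6241433 − 1.6594364 = 194.9647069 u ≈ 194.96471 u (to 5 decimal places)

194.96471 u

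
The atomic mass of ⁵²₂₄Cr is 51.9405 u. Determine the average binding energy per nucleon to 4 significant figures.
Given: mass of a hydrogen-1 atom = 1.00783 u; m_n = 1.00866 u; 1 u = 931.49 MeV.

8.776 MeV/nucleon

With 24 protons and 28 neutrons (A = 52):
Mass of separated nucleons = 24(1.00783) + 28(1.00866) = 24.18792 + 28.24248 = 52.43040 u
Δm = 52.43040 − 51.9405 = 0.48990 u
E_B = 0.48990 × 931.49 = 456.337 MeV
BE/A = 456.337 MeV / 52 = 8.776 MeV/nucleon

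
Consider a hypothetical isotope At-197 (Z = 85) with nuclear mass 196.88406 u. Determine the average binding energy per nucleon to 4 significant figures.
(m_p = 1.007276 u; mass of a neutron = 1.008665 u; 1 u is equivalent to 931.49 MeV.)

8.061 MeV/nucleon

Σm = 85·m_p + 112·m_n = 85.618460 + 112.970480 = 198.588940 u
Mass defect Δm = 198.588940 − 196.88406 = 1.704880 u
E_B = 1.704880 × 931.49 = 1588.08 MeV
Dividing by A = 197 gives 8.061 MeV per nucleon.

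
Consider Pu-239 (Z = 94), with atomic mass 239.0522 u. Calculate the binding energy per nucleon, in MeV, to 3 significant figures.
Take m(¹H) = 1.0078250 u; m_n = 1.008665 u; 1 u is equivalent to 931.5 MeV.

7.56 MeV/nucleon

Z = 94, so N = A − Z = 239 − 94 = 145.
Mass of separated nucleons = 94(1.0078250) + 145(1.008665) = 94.7355500 + 146.256425 = 240.9919750 u
The mass defect is 240.9919750 − 239.0522 = 1.9397750 u.
Converting to energy: 1.9397750 u × 931.5 MeV/u = 1806.90 MeV
Dividing by A = 239 gives 7.560 MeV per nucleon.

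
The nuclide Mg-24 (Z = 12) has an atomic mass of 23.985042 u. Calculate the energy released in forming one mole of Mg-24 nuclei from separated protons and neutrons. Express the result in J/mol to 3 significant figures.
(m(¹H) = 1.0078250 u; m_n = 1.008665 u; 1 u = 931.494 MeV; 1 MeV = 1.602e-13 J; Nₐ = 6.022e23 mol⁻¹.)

The nucleus contains 12 protons and 24 − 12 = 12 neutrons.
Total constituent mass: 12 × 1.0078250 + 12 × 1.008665 = 24.1978800 u
The mass defect is 24.1978800 − 23.985042 = 0.2128380 u.
E_B = 0.2128380 × 931.494 = 198.257 MeV
Per nucleus in joules: 198.257 MeV × 1.602e-13 J/MeV = 3.1761e-11 J
Per mole: 3.1761e-11 J × 6.022e23 mol⁻¹ = 1.9126e+13 J/mol

1.91e+13 J/mol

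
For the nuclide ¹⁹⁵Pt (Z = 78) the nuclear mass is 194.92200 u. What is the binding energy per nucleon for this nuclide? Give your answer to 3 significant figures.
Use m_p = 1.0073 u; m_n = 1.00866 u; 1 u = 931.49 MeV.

7.93 MeV/nucleon

With 78 protons and 117 neutrons (A = 195):
Σm = 78·m_p + 117·m_n = 78.5694 + 118.01322 = 196.58262 u
Δm = 196.58262 − 194.92200 = 1.66062 u
Binding energy = Δm·c² = 1.66062 × 931.49 MeV/u = 1546.85 MeV
BE/A = 1546.85 MeV / 195 = 7.933 MeV/nucleon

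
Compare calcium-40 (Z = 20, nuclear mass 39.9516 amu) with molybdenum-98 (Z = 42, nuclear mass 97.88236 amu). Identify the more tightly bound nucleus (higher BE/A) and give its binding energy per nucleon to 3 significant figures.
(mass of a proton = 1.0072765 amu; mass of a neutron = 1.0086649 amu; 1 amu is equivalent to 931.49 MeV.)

calcium-40: Σm = 20(1.0072765) + 20(1.0086649) = 40.3188280 amu; Δm = 0.3672280 amu; E_B = 342.07 MeV; E_B/A = 8.552 MeV
molybdenum-98: Σm = 42(1.0072765) + 56(1.0086649) = 98.7908474 amu; Δm = 0.9084874 amu; E_B = 846.25 MeV; E_B/A = 8.635 MeV
molybdenum-98 has the higher binding energy per nucleon, so it is the more tightly bound nucleus.

molybdenum-98; 8.64 MeV/nucleon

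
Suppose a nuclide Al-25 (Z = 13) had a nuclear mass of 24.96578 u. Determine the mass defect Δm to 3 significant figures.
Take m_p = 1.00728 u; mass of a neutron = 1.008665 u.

0.233 u

Σm = 13·m_p + 12·m_n = 13.09464 + 12.103980 = 25.198620 u
Δm = 25.198620 − 24.96578 = 0.232840 u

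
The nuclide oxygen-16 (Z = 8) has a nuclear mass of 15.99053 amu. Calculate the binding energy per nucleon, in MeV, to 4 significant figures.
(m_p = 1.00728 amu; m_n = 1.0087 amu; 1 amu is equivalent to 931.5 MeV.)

With 8 protons and 8 neutrons (A = 16):
Mass of separated nucleons = 8(1.00728) + 8(1.0087) = 8.05824 + 8.0696 = 16.12784 amu
Δm = 16.12784 − 15.99053 = 0.13731 amu
E_B = 0.13731 × 931.5 = 127.904 MeV
Dividing by A = 16 gives 7.994 MeV per nucleon.

7.994 MeV/nucleon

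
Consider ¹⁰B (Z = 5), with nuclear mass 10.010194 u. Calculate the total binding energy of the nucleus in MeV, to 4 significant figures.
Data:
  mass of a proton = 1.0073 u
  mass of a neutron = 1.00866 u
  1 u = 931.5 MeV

Total constituent mass: 5 × 1.0073 + 5 × 1.00866 = 10.07980 u
Δm = 10.07980 − 10.010194 = 0.069606 u
Converting to energy: 0.069606 u × 931.5 MeV/u = 64.8380 MeV

64.84 MeV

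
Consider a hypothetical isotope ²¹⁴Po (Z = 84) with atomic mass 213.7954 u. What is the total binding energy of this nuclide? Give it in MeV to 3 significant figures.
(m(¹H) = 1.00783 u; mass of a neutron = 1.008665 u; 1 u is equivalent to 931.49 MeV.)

1850 MeV

With 84 protons and 130 neutrons (A = 214):
Σm = 84·m(¹H) + 130·m_n = 84.65772 + 131.126450 = 215.784170 u
Mass defect Δm = 215.784170 − 213.7954 = 1.988770 u
Converting to energy: 1.988770 u × 931.49 MeV/u = 1852.52 MeV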